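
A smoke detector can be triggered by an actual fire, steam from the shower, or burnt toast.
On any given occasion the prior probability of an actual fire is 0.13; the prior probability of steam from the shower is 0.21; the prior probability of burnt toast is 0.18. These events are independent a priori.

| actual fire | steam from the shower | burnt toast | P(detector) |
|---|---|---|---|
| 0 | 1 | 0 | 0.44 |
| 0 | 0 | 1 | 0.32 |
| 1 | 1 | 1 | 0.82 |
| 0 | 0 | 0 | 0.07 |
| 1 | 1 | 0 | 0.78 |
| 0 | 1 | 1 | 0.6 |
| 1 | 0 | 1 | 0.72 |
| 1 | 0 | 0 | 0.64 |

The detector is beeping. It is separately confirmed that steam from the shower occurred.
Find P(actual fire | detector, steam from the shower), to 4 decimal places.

P(actual fire | detector, steam from the shower) ≈ 0.2006

P(detector | steam from the shower) = 0.44·0.87·0.82 + 0.6·0.87·0.18 + 0.78·0.13·0.82 + 0.82·0.13·0.18 = 0.313896 + 0.093960 + 0.083148 + 0.019188 = 0.510192
The actual fire-present share is 0.083148 + 0.019188 = 0.102336.
P(actual fire | detector, steam from the shower) = 0.102336 / 0.510192 ≈ 0.2006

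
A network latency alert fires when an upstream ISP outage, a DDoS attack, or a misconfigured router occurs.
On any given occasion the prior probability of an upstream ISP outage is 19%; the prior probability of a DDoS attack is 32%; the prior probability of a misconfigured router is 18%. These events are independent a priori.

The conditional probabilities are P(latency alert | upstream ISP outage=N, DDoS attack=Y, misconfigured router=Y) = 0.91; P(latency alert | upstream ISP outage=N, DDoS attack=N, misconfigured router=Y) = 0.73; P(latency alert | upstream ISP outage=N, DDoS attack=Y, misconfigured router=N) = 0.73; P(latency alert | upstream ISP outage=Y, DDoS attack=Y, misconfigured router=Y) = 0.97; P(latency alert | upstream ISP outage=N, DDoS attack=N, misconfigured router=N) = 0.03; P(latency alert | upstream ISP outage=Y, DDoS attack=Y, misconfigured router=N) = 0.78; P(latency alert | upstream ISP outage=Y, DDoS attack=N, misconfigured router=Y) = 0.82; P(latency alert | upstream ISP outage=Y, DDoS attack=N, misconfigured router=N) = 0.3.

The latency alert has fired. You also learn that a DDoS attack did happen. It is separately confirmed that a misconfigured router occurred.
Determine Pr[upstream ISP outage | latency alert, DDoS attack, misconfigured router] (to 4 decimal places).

P(latency alert | DDoS attack, misconfigured router) = 0.91×0.81 + 0.97×0.19 = 0.737100 + 0.184300 = 0.921400
Restricting to configurations with upstream ISP outage present: 0.97×0.19 = 0.184300.
P(upstream ISP outage | latency alert, DDoS attack, misconfigured router) = 0.184300 / 0.921400 ≈ 0.2000

Pr[upstream ISP outage | latency alert, DDoS attack, misconfigured router] ≈ 0.2000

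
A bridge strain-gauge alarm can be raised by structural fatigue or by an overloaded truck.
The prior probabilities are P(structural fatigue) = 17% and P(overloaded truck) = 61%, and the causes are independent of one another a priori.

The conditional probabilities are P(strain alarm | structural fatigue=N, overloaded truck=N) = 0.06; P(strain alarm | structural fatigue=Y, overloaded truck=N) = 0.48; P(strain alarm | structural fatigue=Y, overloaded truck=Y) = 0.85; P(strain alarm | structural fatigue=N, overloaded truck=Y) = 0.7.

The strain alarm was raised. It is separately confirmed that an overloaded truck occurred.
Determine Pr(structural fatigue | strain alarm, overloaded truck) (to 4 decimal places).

Sum P(strain alarm|·) weighted by the priors over both values of structural fatigue:
  P(strain alarm | overloaded truck) = 0.7×0.83 + 0.85×0.17
        = 0.581000 + 0.144500 = 0.725500
Keeping only the structural fatigue-present terms gives 0.144500, so
  P(structural fatigue | strain alarm, overloaded truck) = 0.144500 / 0.725500 ≈ 0.1992

Pr(structural fatigue | strain alarm, overloaded truck) ≈ 0.1992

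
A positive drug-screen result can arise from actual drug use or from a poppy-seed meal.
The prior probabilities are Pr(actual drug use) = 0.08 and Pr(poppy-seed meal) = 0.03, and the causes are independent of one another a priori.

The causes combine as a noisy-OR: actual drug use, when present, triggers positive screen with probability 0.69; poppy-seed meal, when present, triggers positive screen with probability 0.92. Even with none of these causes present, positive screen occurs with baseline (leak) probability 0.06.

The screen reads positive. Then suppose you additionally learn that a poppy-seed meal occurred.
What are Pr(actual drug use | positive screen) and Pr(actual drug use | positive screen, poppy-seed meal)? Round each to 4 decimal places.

Under noisy-OR, P(positive screen | causes) = 1 − (1−0.06)·∏(1−qᵢ) over the active causes.
Enumerate the 4 (actual drug use, poppy-seed meal) configurations and weight by the priors:
  P(positive screen) = 0.06*0.92*0.97 + 0.9248*0.92*0.03 + 0.7086*0.08*0.97 + 0.976688*0.08*0.03
        = 0.053544 + 0.025524 + 0.054987 + 0.002344 = 0.136399
Keeping only the actual drug use-present terms gives 0.057331, so
  P(actual drug use | positive screen) = 0.057331 / 0.136399 ≈ 0.4203

Now condition on the additional information:
By total probability over both values of actual drug use:
  P(positive screen | poppy-seed meal) = 0.9248·0.92 + 0.976688·0.08
        = 0.850816 + 0.078135 = 0.928951
Configurations with actual drug use contribute 0.078135, so
  P(actual drug use | positive screen, poppy-seed meal) = 0.078135 / 0.928951 ≈ 0.0841
Conditioning on poppy-seed meal lowers the posterior on actual drug use: the classic explaining-away effect in a common-effect structure.

Pr(actual drug use | positive screen) ≈ 0.4203; Pr(actual drug use | positive screen, poppy-seed meal) ≈ 0.0841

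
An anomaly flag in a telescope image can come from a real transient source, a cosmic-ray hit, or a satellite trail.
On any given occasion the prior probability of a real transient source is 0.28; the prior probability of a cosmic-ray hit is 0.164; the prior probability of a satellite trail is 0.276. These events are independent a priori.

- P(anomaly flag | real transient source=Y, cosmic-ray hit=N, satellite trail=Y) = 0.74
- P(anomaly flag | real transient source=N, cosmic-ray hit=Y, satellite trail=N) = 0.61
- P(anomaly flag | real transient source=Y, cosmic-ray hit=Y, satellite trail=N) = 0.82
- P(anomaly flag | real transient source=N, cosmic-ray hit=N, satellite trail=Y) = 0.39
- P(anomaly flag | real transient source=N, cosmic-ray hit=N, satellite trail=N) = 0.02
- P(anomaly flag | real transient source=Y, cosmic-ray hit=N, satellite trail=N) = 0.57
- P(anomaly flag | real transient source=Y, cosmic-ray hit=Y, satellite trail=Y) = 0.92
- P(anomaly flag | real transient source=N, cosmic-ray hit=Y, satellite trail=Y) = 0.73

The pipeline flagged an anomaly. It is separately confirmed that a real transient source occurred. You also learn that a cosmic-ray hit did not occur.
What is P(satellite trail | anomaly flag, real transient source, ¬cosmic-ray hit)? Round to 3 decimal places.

P(satellite trail | anomaly flag, real transient source, ¬cosmic-ray hit) ≈ 0.331

For the numerator, keep only satellite trail=true terms: 0.74*0.276 = 0.204240
Denominator P(anomaly flag | real transient source, ¬cosmic-ray hit): 0.57*0.724 + 0.74*0.276 = 0.616920
Posterior = 0.204240 / 0.616920 ≈ 0.331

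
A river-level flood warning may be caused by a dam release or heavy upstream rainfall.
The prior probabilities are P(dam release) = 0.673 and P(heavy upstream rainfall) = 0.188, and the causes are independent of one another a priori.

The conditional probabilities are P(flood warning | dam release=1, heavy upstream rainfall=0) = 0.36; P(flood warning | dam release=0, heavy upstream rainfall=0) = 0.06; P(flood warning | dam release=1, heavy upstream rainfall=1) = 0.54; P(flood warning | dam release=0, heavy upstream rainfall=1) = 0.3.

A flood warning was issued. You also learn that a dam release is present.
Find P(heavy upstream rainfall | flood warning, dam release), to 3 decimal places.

P(heavy upstream rainfall | flood warning, dam release) ≈ 0.258

Weight on heavy upstream rainfall=true, given the evidence: 0.54×0.188 = 0.101520
Normalizer over all consistent configurations: 0.36×0.812 + 0.54×0.188 = 0.393840
P(heavy upstream rainfall | flood warning, dam release) = 0.101520/0.393840 ≈ 0.258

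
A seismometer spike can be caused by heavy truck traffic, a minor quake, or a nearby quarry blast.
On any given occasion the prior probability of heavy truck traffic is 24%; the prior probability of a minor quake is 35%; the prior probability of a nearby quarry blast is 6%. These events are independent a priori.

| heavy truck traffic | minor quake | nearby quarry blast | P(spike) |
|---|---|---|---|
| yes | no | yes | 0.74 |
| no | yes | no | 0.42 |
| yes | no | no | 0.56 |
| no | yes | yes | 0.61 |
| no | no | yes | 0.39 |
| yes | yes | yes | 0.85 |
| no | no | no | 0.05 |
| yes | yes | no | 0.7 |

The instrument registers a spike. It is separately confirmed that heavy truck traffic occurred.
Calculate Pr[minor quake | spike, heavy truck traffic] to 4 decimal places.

Enumerate the 4 (minor quake, nearby quarry blast) configurations and weight by the priors:
  P(spike | heavy truck traffic) = 0.56×0.65×0.94 + 0.74×0.65×0.06 + 0.7×0.35×0.94 + 0.85×0.35×0.06
        = 0.342160 + 0.028860 + 0.230300 + 0.017850 = 0.619170
Keeping only the minor quake-present terms gives 0.248150, so
  P(minor quake | spike, heavy truck traffic) = 0.248150 / 0.619170 ≈ 0.4008

Pr[minor quake | spike, heavy truck traffic] ≈ 0.4008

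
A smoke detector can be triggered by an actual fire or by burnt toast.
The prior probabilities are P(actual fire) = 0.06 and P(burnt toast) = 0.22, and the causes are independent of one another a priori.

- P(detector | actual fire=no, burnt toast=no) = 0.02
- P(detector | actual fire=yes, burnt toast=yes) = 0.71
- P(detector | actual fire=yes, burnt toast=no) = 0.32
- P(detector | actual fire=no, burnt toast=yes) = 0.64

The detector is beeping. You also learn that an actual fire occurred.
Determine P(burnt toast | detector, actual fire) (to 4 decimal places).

For the numerator, keep only burnt toast=true terms: 0.71×0.22 = 0.156200
The normalizing constant is 0.32×0.78 + 0.71×0.22 = 0.405800
P(burnt toast | detector, actual fire) = 0.156200/0.405800 ≈ 0.3849

P(burnt toast | detector, actual fire) ≈ 0.3849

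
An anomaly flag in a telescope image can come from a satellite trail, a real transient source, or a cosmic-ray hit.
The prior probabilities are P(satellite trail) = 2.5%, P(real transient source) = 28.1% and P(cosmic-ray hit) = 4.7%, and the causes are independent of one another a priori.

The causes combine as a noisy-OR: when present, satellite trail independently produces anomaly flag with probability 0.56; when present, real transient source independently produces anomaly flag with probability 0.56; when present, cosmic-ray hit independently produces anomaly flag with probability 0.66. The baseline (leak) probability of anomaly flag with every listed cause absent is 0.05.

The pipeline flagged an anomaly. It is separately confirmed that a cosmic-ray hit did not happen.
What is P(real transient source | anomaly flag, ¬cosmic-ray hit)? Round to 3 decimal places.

P(real transient source | anomaly flag, ¬cosmic-ray hit) ≈ 0.784

Under noisy-OR, P(anomaly flag | causes) = 1 − (1−0.05)·∏(1−qᵢ) over the active causes.
P(anomaly flag | ¬cosmic-ray hit) = 0.05·0.975·0.719 + 0.582·0.975·0.281 + 0.582·0.025·0.719 + 0.81608·0.025·0.281 = 0.035051 + 0.159453 + 0.010461 + 0.005733 = 0.210698
The real transient source-present share is 0.159453 + 0.005733 = 0.165186.
Hence the posterior is 0.165186/0.210698 ≈ 0.784.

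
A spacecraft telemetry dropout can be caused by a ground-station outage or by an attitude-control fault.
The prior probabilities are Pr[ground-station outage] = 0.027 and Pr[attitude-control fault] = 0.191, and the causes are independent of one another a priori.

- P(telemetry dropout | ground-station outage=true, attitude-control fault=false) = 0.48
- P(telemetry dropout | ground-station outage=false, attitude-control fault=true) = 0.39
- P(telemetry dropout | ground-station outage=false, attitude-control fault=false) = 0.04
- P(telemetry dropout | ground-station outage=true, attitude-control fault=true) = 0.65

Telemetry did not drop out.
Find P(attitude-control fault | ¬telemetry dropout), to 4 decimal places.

For the numerator, keep only attitude-control fault=true terms: 0.113364 + 0.001805 = 0.115169
The normalizing constant is 0.96·0.973·0.809 + 0.61·0.973·0.191 + 0.52·0.027·0.809 + 0.35·0.027·0.191 = 0.882198
Posterior = 0.115169 / 0.882198 ≈ 0.1305

P(attitude-control fault | ¬telemetry dropout) ≈ 0.1305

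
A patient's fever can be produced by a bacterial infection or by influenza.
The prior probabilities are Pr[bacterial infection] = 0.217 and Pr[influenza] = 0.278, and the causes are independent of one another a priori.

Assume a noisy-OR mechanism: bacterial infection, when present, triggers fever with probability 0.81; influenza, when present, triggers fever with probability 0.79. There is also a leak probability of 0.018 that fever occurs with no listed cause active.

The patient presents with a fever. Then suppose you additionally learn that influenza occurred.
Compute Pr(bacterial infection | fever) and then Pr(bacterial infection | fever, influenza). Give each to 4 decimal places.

Under noisy-OR, P(fever | causes) = 1 − (1−0.018)·∏(1−qᵢ) over the active causes.
By total probability over the 4 (bacterial infection, influenza) configurations:
  P(fever) = 0.018*0.783*0.722 + 0.79378*0.783*0.278 + 0.81342*0.217*0.722 + 0.960818*0.217*0.278
        = 0.010176 + 0.172785 + 0.127442 + 0.057962 = 0.368365
Configurations with bacterial infection contribute 0.185404, so
  P(bacterial infection | fever) = 0.185404 / 0.368365 ≈ 0.5033

Now condition on the additional information:
For the numerator, keep only bacterial infection=true terms: 0.960818*0.217 = 0.208498
Normalizer over all consistent configurations: 0.79378*0.783 + 0.960818*0.217 = 0.830028
Posterior = 0.208498 / 0.830028 ≈ 0.2512

Pr(bacterial infection | fever) ≈ 0.5033; Pr(bacterial infection | fever, influenza) ≈ 0.2512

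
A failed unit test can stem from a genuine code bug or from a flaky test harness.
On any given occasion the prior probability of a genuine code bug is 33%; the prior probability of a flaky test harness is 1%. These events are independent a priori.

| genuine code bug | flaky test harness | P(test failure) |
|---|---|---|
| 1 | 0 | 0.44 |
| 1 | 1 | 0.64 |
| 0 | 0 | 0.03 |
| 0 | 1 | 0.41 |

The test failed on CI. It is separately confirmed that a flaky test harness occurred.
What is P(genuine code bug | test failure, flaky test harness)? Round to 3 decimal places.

For the numerator, keep only genuine code bug=true terms: 0.64*0.33 = 0.211200
The normalizing constant is 0.41*0.67 + 0.64*0.33 = 0.485900
Posterior = 0.211200 / 0.485900 ≈ 0.435

P(genuine code bug | test failure, flaky test harness) ≈ 0.435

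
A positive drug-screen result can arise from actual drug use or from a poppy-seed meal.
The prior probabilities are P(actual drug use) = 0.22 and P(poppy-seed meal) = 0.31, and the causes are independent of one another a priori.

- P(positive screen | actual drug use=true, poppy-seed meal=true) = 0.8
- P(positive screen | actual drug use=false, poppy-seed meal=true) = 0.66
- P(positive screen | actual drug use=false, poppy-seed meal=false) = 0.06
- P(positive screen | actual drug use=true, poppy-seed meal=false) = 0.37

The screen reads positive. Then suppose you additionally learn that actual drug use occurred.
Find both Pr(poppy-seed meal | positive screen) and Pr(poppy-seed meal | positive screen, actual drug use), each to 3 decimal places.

Pr(poppy-seed meal | positive screen) ≈ 0.708; Pr(poppy-seed meal | positive screen, actual drug use) ≈ 0.493

Enumerate the 4 (actual drug use, poppy-seed meal) configurations and weight by the priors:
  P(positive screen) = 0.06·0.78·0.69 + 0.66·0.78·0.31 + 0.37·0.22·0.69 + 0.8·0.22·0.31
        = 0.032292 + 0.159588 + 0.056166 + 0.054560 = 0.302606
Keeping only the poppy-seed meal-present terms gives 0.214148, so
  P(poppy-seed meal | positive screen) = 0.214148 / 0.302606 ≈ 0.708

Now also conditioning on actual drug use=true:
P(positive screen | actual drug use) = 0.37*0.69 + 0.8*0.31 = 0.255300 + 0.248000 = 0.503300
The poppy-seed meal-present share is 0.8*0.31 = 0.248000.
P(poppy-seed meal | positive screen, actual drug use) = 0.248000 / 0.503300 ≈ 0.493
This is intercausal reasoning (explaining away): once actual drug use accounts for the positive screen, poppy-seed meal becomes less likely.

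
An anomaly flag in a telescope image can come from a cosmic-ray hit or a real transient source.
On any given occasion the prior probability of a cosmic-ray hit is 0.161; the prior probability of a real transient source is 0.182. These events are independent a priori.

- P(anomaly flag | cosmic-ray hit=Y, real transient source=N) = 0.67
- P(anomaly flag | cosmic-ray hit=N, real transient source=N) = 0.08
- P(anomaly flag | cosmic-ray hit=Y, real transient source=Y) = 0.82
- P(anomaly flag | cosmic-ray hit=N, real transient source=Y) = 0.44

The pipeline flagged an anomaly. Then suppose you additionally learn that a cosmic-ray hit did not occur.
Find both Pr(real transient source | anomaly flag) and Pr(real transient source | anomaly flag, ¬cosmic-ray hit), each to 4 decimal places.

P(anomaly flag) = 0.08·0.839·0.818 + 0.44·0.839·0.182 + 0.67·0.161·0.818 + 0.82·0.161·0.182 = 0.054904 + 0.067187 + 0.088238 + 0.024028 = 0.234357
Restricting to configurations with real transient source present: 0.067187 + 0.024028 = 0.091215.
Hence the posterior is 0.091215/0.234357 ≈ 0.3892.

Now also conditioning on cosmic-ray hit≠true:
P(anomaly flag | ¬cosmic-ray hit) = 0.08×0.818 + 0.44×0.182 = 0.065440 + 0.080080 = 0.145520
Restricting to configurations with real transient source present: 0.44×0.182 = 0.080080.
So P(real transient source | anomaly flag, ¬cosmic-ray hit) = 0.080080/0.145520 ≈ 0.5503.

Pr(real transient source | anomaly flag) ≈ 0.3892; Pr(real transient source | anomaly flag, ¬cosmic-ray hit) ≈ 0.5503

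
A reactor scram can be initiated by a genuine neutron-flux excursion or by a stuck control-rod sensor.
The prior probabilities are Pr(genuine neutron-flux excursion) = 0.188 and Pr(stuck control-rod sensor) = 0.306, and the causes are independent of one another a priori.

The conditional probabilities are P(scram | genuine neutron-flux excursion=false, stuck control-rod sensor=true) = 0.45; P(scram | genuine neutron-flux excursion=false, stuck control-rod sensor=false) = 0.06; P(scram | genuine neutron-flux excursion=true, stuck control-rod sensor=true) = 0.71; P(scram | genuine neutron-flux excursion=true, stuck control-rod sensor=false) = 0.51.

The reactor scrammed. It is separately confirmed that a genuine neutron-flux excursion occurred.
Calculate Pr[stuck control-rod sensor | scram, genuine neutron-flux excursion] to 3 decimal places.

Numerator (weight on configurations with stuck control-rod sensor): 0.71×0.306 = 0.217260
Normalizer over all consistent configurations: 0.51×0.694 + 0.71×0.306 = 0.571200
P(stuck control-rod sensor | scram, genuine neutron-flux excursion) = 0.217260/0.571200 ≈ 0.380

Pr[stuck control-rod sensor | scram, genuine neutron-flux excursion] ≈ 0.380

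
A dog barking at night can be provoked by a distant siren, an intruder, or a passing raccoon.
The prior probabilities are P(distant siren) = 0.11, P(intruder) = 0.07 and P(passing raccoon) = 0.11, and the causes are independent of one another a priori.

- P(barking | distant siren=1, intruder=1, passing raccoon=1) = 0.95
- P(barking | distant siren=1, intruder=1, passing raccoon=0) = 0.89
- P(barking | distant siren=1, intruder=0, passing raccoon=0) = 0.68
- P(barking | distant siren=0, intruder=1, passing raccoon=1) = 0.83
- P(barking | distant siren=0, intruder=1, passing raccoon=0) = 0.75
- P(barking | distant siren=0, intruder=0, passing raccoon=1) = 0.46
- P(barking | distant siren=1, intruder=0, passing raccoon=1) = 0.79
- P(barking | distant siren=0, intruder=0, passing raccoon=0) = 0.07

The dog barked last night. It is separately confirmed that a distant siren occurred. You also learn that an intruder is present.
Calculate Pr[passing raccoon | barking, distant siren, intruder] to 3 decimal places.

Pr[passing raccoon | barking, distant siren, intruder] ≈ 0.117

Weight on passing raccoon=true, given the evidence: 0.95*0.11 = 0.104500
Denominator P(barking | distant siren, intruder): 0.89*0.89 + 0.95*0.11 = 0.896600
Posterior = 0.104500 / 0.896600 ≈ 0.117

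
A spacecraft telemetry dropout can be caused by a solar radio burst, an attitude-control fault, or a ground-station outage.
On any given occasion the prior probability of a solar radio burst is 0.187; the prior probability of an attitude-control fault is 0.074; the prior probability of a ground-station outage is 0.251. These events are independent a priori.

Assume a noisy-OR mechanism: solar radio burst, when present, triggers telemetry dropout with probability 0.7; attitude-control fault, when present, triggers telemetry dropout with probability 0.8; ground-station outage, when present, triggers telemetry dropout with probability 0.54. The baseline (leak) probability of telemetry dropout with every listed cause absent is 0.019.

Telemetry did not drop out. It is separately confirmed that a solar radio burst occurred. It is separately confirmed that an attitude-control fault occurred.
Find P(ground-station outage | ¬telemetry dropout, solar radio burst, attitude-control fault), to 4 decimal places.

Under noisy-OR, P(telemetry dropout | causes) = 1 − (1−0.019)·∏(1−qᵢ) over the active causes.
P(¬telemetry dropout | solar radio burst, attitude-control fault) = 0.05886·0.749 + 0.027076·0.251 = 0.044086 + 0.006796 = 0.050882
Restricting to configurations with ground-station outage present: 0.027076·0.251 = 0.006796.
P(ground-station outage | ¬telemetry dropout, solar radio burst, attitude-control fault) = 0.006796 / 0.050882 ≈ 0.1336

P(ground-station outage | ¬telemetry dropout, solar radio burst, attitude-control fault) ≈ 0.1336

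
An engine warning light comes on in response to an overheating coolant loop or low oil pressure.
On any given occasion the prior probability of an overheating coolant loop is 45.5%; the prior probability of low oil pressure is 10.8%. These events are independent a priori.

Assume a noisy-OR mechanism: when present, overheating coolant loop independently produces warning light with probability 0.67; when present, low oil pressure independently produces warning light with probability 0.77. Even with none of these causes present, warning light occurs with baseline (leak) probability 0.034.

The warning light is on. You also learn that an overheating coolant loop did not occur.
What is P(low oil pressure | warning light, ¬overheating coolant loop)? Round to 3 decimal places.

Under noisy-OR, P(warning light | causes) = 1 − (1−0.034)·∏(1−qᵢ) over the active causes.
For the numerator, keep only low oil pressure=true terms: 0.77782×0.108 = 0.084005
The normalizing constant is 0.034×0.892 + 0.77782×0.108 = 0.114333
P(low oil pressure | warning light, ¬overheating coolant loop) = 0.084005/0.114333 ≈ 0.735

P(low oil pressure | warning light, ¬overheating coolant loop) ≈ 0.735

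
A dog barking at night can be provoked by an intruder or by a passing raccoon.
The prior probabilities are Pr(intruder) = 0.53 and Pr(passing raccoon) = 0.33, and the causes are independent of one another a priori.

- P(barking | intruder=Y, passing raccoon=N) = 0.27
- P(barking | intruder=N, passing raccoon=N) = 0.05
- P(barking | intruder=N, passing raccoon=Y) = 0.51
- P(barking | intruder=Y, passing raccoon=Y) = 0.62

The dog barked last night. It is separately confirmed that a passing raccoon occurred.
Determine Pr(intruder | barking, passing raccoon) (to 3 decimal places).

Pr(intruder | barking, passing raccoon) ≈ 0.578

Numerator (weight on configurations with intruder): 0.62·0.53 = 0.328600
Denominator P(barking | passing raccoon): 0.51·0.47 + 0.62·0.53 = 0.568300
Posterior = 0.328600 / 0.568300 ≈ 0.578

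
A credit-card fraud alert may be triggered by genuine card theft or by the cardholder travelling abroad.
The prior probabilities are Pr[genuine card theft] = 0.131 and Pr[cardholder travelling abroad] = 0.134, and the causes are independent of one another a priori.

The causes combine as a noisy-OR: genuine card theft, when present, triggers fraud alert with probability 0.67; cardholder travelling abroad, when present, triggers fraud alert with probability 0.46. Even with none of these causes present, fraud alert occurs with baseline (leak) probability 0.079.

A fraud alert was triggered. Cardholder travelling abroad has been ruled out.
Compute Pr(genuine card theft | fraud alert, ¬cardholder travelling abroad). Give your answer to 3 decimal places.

Under noisy-OR, P(fraud alert | causes) = 1 − (1−0.079)·∏(1−qᵢ) over the active causes.
Numerator (weight on configurations with genuine card theft): 0.69607×0.131 = 0.091185
Denominator P(fraud alert | ¬cardholder travelling abroad): 0.079×0.869 + 0.69607×0.131 = 0.159836
Posterior = 0.091185 / 0.159836 ≈ 0.570

Pr(genuine card theft | fraud alert, ¬cardholder travelling abroad) ≈ 0.570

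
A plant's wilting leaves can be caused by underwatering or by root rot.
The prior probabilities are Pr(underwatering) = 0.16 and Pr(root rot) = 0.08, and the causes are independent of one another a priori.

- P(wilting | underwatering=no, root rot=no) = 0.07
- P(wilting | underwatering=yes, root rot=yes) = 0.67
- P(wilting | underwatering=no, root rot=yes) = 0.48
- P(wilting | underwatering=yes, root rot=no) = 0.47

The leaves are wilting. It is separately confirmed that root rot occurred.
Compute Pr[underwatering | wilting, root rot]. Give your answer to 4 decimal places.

Pr[underwatering | wilting, root rot] ≈ 0.2100

For the numerator, keep only underwatering=true terms: 0.67·0.16 = 0.107200
The normalizing constant is 0.48·0.84 + 0.67·0.16 = 0.510400
Posterior = 0.107200 / 0.510400 ≈ 0.2100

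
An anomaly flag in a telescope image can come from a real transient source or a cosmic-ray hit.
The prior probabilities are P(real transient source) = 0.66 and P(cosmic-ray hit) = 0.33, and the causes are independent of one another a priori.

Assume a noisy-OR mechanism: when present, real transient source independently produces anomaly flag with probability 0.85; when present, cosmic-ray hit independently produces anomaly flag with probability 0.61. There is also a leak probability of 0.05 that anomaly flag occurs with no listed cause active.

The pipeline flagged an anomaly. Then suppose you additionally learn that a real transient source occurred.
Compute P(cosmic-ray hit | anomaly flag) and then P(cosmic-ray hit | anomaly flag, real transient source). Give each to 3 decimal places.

P(cosmic-ray hit | anomaly flag) ≈ 0.414; P(cosmic-ray hit | anomaly flag, real transient source) ≈ 0.352

Under noisy-OR, P(anomaly flag | causes) = 1 − (1−0.05)·∏(1−qᵢ) over the active causes.
Weight on cosmic-ray hit=true, given the evidence: 0.070630 + 0.205696 = 0.276326
Normalizer over all consistent configurations: 0.05*0.34*0.67 + 0.6295*0.34*0.33 + 0.8575*0.66*0.67 + 0.944425*0.66*0.33 = 0.666903
P(cosmic-ray hit | anomaly flag) = 0.276326/0.666903 ≈ 0.414

Now condition on the additional information:
Sum P(anomaly flag|·) weighted by the priors over both values of cosmic-ray hit:
  P(anomaly flag | real transient source) = 0.8575*0.67 + 0.944425*0.33
        = 0.574525 + 0.311660 = 0.886185
Keeping only the cosmic-ray hit-present terms gives 0.311660, so
  P(cosmic-ray hit | anomaly flag, real transient source) = 0.311660 / 0.886185 ≈ 0.352
Conditioning on real transient source lowers the posterior on cosmic-ray hit: the classic explaining-away effect in a common-effect structure.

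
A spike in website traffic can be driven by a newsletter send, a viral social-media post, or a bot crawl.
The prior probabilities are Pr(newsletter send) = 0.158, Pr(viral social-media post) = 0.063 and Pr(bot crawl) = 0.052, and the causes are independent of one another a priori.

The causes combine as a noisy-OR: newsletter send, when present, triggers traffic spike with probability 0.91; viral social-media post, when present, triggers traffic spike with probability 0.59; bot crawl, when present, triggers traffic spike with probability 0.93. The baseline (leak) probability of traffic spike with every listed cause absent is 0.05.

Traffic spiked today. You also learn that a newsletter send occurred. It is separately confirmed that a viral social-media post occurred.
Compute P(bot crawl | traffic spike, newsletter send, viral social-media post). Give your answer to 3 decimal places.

P(bot crawl | traffic spike, newsletter send, viral social-media post) ≈ 0.054

Under noisy-OR, P(traffic spike | causes) = 1 − (1−0.05)·∏(1−qᵢ) over the active causes.
Sum P(traffic spike|·) weighted by the priors over both values of bot crawl:
  P(traffic spike | newsletter send, viral social-media post) = 0.964945×0.948 + 0.997546×0.052
        = 0.914768 + 0.051872 = 0.966640
Configurations with bot crawl contribute 0.051872, so
  P(bot crawl | traffic spike, newsletter send, viral social-media post) = 0.051872 / 0.966640 ≈ 0.054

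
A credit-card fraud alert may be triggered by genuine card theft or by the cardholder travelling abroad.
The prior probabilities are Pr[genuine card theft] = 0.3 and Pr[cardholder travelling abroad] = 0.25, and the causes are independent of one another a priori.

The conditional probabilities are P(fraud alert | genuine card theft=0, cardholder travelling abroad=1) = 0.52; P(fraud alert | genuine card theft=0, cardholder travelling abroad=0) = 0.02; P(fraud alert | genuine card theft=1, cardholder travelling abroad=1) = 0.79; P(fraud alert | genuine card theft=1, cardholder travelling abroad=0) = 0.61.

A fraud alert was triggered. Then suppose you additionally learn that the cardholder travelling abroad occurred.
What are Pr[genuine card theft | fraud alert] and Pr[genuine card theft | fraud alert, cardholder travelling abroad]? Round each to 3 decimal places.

Sum P(fraud alert|·) weighted by the priors over the 4 (genuine card theft, cardholder travelling abroad) configurations:
  P(fraud alert) = 0.02×0.7×0.75 + 0.52×0.7×0.25 + 0.61×0.3×0.75 + 0.79×0.3×0.25
        = 0.010500 + 0.091000 + 0.137250 + 0.059250 = 0.298000
Keeping only the genuine card theft-present terms gives 0.196500, so
  P(genuine card theft | fraud alert) = 0.196500 / 0.298000 ≈ 0.659

With the extra evidence:
Sum P(fraud alert|·) weighted by the priors over both values of genuine card theft:
  P(fraud alert | cardholder travelling abroad) = 0.52×0.7 + 0.79×0.3
        = 0.364000 + 0.237000 = 0.601000
Keeping only the genuine card theft-present terms gives 0.237000, so
  P(genuine card theft | fraud alert, cardholder travelling abroad) = 0.237000 / 0.601000 ≈ 0.394
The drop from 0.659 to 0.394 is the explaining-away (discounting) effect.

Pr[genuine card theft | fraud alert] ≈ 0.659; Pr[genuine card theft | fraud alert, cardholder travelling abroad] ≈ 0.394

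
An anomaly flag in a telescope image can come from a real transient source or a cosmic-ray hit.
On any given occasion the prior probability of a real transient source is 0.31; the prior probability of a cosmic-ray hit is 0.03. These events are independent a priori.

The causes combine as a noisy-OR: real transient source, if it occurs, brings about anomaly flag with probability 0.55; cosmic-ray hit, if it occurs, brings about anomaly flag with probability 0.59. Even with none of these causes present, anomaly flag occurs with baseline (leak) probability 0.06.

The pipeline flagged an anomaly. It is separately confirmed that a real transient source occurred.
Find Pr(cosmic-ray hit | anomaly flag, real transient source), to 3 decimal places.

Pr(cosmic-ray hit | anomaly flag, real transient source) ≈ 0.042

Under noisy-OR, P(anomaly flag | causes) = 1 − (1−0.06)·∏(1−qᵢ) over the active causes.
Enumerate both values of cosmic-ray hit and weight by the priors:
  P(anomaly flag | real transient source) = 0.577×0.97 + 0.82657×0.03
        = 0.559690 + 0.024797 = 0.584487
The terms with cosmic-ray hit present sum to 0.024797, so
  P(cosmic-ray hit | anomaly flag, real transient source) = 0.024797 / 0.584487 ≈ 0.042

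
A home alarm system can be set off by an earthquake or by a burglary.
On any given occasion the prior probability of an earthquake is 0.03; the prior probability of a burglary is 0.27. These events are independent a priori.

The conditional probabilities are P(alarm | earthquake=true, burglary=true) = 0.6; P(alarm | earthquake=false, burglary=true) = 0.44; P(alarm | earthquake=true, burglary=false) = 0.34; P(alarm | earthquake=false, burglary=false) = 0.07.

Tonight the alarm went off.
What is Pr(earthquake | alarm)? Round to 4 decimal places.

Pr(earthquake | alarm) ≈ 0.0695

P(alarm) = 0.07·0.97·0.73 + 0.44·0.97·0.27 + 0.34·0.03·0.73 + 0.6·0.03·0.27 = 0.049567 + 0.115236 + 0.007446 + 0.004860 = 0.177109
Restricting to configurations with earthquake present: 0.007446 + 0.004860 = 0.012306.
P(earthquake | alarm) = 0.012306 / 0.177109 ≈ 0.0695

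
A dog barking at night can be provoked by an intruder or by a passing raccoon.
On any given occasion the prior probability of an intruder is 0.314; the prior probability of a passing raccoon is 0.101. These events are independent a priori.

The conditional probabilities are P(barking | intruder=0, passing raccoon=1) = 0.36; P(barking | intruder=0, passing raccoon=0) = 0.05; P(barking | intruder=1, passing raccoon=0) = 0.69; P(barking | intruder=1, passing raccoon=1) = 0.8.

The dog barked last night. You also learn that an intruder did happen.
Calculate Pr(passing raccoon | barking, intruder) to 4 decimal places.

Numerator (weight on configurations with passing raccoon): 0.8·0.101 = 0.080800
Normalizer over all consistent configurations: 0.69·0.899 + 0.8·0.101 = 0.701110
Posterior = 0.080800 / 0.701110 ≈ 0.1152

Pr(passing raccoon | barking, intruder) ≈ 0.1152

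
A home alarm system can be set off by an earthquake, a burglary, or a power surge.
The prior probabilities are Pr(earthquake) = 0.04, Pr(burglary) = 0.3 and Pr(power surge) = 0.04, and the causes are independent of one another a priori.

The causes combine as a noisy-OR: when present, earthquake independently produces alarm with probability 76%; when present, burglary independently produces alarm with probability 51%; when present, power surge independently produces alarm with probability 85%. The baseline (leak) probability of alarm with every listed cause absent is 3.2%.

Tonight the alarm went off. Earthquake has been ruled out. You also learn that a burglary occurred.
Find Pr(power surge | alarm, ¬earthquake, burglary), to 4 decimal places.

Under noisy-OR, P(alarm | causes) = 1 − (1−0.032)·∏(1−qᵢ) over the active causes.
Weight on power surge=true, given the evidence: 0.928852·0.04 = 0.037154
The normalizing constant is 0.52568·0.96 + 0.928852·0.04 = 0.541807
Posterior = 0.037154 / 0.541807 ≈ 0.0686

Pr(power surge | alarm, ¬earthquake, burglary) ≈ 0.0686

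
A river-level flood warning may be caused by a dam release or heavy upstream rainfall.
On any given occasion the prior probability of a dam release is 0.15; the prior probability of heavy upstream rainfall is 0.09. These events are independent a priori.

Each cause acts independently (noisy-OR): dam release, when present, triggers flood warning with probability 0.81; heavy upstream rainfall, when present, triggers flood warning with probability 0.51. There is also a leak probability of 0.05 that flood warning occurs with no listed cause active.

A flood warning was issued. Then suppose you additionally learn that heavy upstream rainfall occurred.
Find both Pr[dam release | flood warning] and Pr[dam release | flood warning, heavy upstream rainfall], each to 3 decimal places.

Pr[dam release | flood warning] ≈ 0.609; Pr[dam release | flood warning, heavy upstream rainfall] ≈ 0.231

Under noisy-OR, P(flood warning | causes) = 1 − (1−0.05)·∏(1−qᵢ) over the active causes.
Weight on dam release=true, given the evidence: 0.111862 + 0.012306 = 0.124168
Normalizer over all consistent configurations: 0.05*0.85*0.91 + 0.5345*0.85*0.09 + 0.8195*0.15*0.91 + 0.911555*0.15*0.09 = 0.203732
P(dam release | flood warning) = 0.124168/0.203732 ≈ 0.609

With the extra evidence:
Sum P(flood warning|·) weighted by the priors over both values of dam release:
  P(flood warning | heavy upstream rainfall) = 0.5345×0.85 + 0.911555×0.15
        = 0.454325 + 0.136733 = 0.591058
Keeping only the dam release-present terms gives 0.136733, so
  P(dam release | flood warning, heavy upstream rainfall) = 0.136733 / 0.591058 ≈ 0.231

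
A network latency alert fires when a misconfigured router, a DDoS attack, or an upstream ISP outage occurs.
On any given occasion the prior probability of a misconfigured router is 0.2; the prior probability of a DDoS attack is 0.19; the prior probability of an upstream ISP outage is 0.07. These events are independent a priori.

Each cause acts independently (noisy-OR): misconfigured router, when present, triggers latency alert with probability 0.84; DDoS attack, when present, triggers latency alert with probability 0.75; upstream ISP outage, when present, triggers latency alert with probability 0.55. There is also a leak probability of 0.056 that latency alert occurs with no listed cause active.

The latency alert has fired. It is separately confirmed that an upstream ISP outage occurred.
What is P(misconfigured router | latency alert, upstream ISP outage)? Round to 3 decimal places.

Under noisy-OR, P(latency alert | causes) = 1 − (1−0.056)·∏(1−qᵢ) over the active causes.
P(latency alert | upstream ISP outage) = 0.5752*0.8*0.81 + 0.8938*0.8*0.19 + 0.932032*0.2*0.81 + 0.983008*0.2*0.19 = 0.372730 + 0.135858 + 0.150989 + 0.037354 = 0.696931
Restricting to configurations with misconfigured router present: 0.150989 + 0.037354 = 0.188343.
Hence the posterior is 0.188343/0.696931 ≈ 0.270.

P(misconfigured router | latency alert, upstream ISP outage) ≈ 0.270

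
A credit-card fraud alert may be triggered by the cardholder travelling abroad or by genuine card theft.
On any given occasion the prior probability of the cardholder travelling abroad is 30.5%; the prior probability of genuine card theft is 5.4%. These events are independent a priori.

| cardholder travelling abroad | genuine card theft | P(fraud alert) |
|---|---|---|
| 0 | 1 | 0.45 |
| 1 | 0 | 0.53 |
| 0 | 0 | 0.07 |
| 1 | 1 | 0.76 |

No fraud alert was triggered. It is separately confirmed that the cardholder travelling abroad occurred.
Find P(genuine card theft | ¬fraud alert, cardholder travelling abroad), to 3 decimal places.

P(genuine card theft | ¬fraud alert, cardholder travelling abroad) ≈ 0.028

P(¬fraud alert | cardholder travelling abroad) = 0.47×0.946 + 0.24×0.054 = 0.444620 + 0.012960 = 0.457580
Of this, 0.012960 comes from 0.24×0.054 (the genuine card theft=true cases).
Hence the posterior is 0.012960/0.457580 ≈ 0.028.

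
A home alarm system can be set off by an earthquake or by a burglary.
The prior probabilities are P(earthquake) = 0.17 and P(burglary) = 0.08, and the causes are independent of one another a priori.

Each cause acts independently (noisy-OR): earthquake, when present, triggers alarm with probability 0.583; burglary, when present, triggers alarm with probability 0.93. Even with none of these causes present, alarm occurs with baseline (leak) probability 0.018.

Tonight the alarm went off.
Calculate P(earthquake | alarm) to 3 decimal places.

Under noisy-OR, P(alarm | causes) = 1 − (1−0.018)·∏(1−qᵢ) over the active causes.
By total probability over the 4 (earthquake, burglary) configurations:
  P(alarm) = 0.018·0.83·0.92 + 0.93126·0.83·0.08 + 0.590506·0.17·0.92 + 0.971335·0.17·0.08
        = 0.013745 + 0.061836 + 0.092355 + 0.013210 = 0.181146
Keeping only the earthquake-present terms gives 0.105565, so
  P(earthquake | alarm) = 0.105565 / 0.181146 ≈ 0.583

P(earthquake | alarm) ≈ 0.583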